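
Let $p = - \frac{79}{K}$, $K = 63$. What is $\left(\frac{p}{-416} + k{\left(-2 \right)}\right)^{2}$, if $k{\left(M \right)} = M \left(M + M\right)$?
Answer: $\frac{43992126049}{686859264} \approx 64.048$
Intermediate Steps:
$p = - \frac{79}{63} \approx -1.254$
$k{\left(M \right)} = 2 M^{2}$ ($k{\left(M \right)} = M 2 M = 2 M^{2}$)
$\left(\frac{p}{-416} + k{\left(-2 \right)}\right)^{2} = \left(- \frac{79}{63 \left(-416\right)} + 2 \left(-2\right)^{2}\right)^{2} = \left(\left(- \frac{79}{63}\right) \left(- \frac{1}{416}\right) + 2 \cdot 4\right)^{2} = \left(\frac{79}{26208} + 8\right)^{2} = \left(\frac{209743}{26208}\right)^{2} = \frac{43992126049}{686859264}$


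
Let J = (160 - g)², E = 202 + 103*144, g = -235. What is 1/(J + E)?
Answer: 1/171059 ≈ 5.8459e-6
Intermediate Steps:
E = 15034 (E = 202 + 14832 = 15034)
J = 156025 (J = (160 - 1*(-235))² = (160 + 235)² = 395² = 156025)
1/(J + E) = 1/(156025 + 15034) = 1/171059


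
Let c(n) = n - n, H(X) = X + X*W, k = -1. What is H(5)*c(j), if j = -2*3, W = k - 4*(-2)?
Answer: 0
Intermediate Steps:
W = 7 (W = -1 - 4*(-2) = -1 + 8 = 7)
H(X) = 8*X (H(X) = X + X*7 = X + 7*X = 8*X)
j = -6
c(n) = 0
H(5)*c(j) = (8*5)*0 = 40*0 = 0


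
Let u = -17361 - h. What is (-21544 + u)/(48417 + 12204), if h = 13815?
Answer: -52720/60621 ≈ -0.86967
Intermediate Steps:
u = -31176 (u = -17361 - 1*13815 = -17361 - 13815 = -31176)
(-21544 + u)/(48417 + 12204) = (-21544 - 31176)/(48417 + 12204) = -52720/60621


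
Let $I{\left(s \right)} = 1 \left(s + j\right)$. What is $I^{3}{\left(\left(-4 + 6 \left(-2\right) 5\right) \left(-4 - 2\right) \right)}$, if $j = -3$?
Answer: $55306341$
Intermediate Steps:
$I{\left(s \right)} = -3 + s$ ($I{\left(s \right)} = 1 \left(s - 3\right) = 1 \left(-3 + s\right) = -3 + s$)
$I^{3}{\left(\left(-4 + 6 \left(-2\right) 5\right) \left(-4 - 2\right) \right)} = \left(-3 + \left(-4 + 6 \left(-2\right) 5\right) \left(-4 - 2\right)\right)^{3} = \left(-3 + \left(-4 - 60\right) \left(-4 - 2\right)\right)^{3} = \left(-3 + \left(-4 - 60\right) \left(-6\right)\right)^{3} = \left(-3 - -384\right)^{3} = \left(-3 + 384\right)^{3} = 381^{3} = 55306341$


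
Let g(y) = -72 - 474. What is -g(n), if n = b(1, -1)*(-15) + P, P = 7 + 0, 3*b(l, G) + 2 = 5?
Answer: 546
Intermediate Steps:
b(l, G) = 1 (b(l, G) = -2/3 + (1/3)*5 = -2/3 + 5/3 = 1)
P = 7
n = -8 (n = 1*(-15) + 7 = -15 + 7 = -8)
g(y) = -546
-g(n) = -1*(-546) = 546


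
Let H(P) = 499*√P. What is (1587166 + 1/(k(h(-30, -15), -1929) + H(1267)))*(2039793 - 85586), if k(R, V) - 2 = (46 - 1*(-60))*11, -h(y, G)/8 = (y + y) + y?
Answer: 974290716389257942790/314120043 + 975149293*√1267/314120043 ≈ 3.1017e+12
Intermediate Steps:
h(y, G) = -24*y (h(y, G) = -8*((y + y) + y) = -8*(2*y + y) = -24*y)
k(R, V) = 1168 (k(R, V) = 2 + (46 - 1*(-60))*11 = 2 + (46 + 60)*11 = 2 + 106*11 = 2 + 1166 = 1168)
(1587166 + 1/(k(h(-30, -15), -1929) + H(1267)))*(2039793 - 85586) = (1587166 + 1/(1168 + 499*√1267))*(2039793 - 85586) = (1587166 + 1/(1168 + 499*√1267))*1954207 = 3101650907362 + 1954207/(1168 + 499*√1267)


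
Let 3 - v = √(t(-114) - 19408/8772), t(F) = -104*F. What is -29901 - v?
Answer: -29904 + 2*√14251953927/2193 ≈ -29795.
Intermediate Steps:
v = 3 - 2*√14251953927/2193 (v = 3 - √(-104*(-114) - 19408/8772) = 3 - √(11856 - 19408*1/8772) = 3 - √(11856 - 4852/2193) = 3 - √(25995356/2193) = 3 - 2*√14251953927/2193 ≈ -105.88)
-29901 - v = -29901 - (3 - 2*√14251953927/2193) = -29901 + (-3 + 2*√14251953927/2193) = -29904 + 2*√14251953927/2193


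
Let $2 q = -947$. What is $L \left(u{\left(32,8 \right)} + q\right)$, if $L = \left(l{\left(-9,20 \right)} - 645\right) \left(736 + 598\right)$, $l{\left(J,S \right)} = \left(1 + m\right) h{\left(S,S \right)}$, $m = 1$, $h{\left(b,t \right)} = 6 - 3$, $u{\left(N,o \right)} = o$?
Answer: $396804303$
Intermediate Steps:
$h{\left(b,t \right)} = 3$ ($h{\left(b,t \right)} = 6 - 3 = 3$)
$l{\left(J,S \right)} = 6$ ($l{\left(J,S \right)} = \left(1 + 1\right) 3 = 2 \cdot 3 = 6$)
$L = -852426$ ($L = \left(6 - 645\right) \left(736 + 598\right) = \left(-639\right) 1334 = -852426$)
$q = - \frac{947}{2}$ ($q = \frac{1}{2} \left(-947\right) = - \frac{947}{2} \approx -473.5$)
$L \left(u{\left(32,8 \right)} + q\right) = - 852426 \left(8 - \frac{947}{2}\right) = \left(-852426\right) \left(- \frac{931}{2}\right) = 396804303$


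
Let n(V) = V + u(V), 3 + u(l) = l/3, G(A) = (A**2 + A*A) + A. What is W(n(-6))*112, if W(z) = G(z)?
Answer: 25872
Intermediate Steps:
G(A) = A + 2*A**2 (G(A) = (A**2 + A**2) + A = 2*A**2 + A = A + 2*A**2)
u(l) = -3 + l/3
n(V) = -3 + 4*V/3 (n(V) = V + (-3 + V/3) = -3 + 4*V/3)
W(z) = z*(1 + 2*z)
W(n(-6))*112 = ((-3 + (4/3)*(-6))*(1 + 2*(-3 + (4/3)*(-6))))*112 = ((-3 - 8)*(1 + 2*(-3 - 8)))*112 = -11*(1 + 2*(-11))*112 = -11*(1 - 22)*112 = -11*(-21)*112 = 231*112 = 25872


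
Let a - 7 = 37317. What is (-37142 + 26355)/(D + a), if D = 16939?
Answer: -10787/54263 ≈ -0.19879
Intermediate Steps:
a = 37324 (a = 7 + 37317 = 37324)
(-37142 + 26355)/(D + a) = (-37142 + 26355)/(16939 + 37324) = -10787/54263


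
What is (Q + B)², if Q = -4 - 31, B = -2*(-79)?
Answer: 15129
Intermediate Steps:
B = 158
Q = -35
(Q + B)² = (-35 + 158)² = 123² = 15129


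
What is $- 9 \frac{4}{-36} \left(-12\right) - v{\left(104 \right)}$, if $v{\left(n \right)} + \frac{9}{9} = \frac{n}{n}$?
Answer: $-12$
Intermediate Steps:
$v{\left(n \right)} = 0$ ($v{\left(n \right)} = -1 + \frac{n}{n} = -1 + 1 = 0$)
$- 9 \frac{4}{-36} \left(-12\right) - v{\left(104 \right)} = - 9 \frac{4}{-36} \left(-12\right) - 0 = - 9 \cdot 4 \left(- \frac{1}{36}\right) \left(-12\right) + 0 = \left(-9\right) \left(- \frac{1}{9}\right) \left(-12\right) + 0 = 1 \left(-12\right) + 0 = -12 + 0 = -12$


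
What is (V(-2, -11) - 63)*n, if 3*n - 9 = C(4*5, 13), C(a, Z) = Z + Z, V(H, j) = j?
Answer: -2590/3 ≈ -863.33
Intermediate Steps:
C(a, Z) = 2*Z
n = 35/3 (n = 3 + (2*13)/3 = 3 + (1/3)*26 = 3 + 26/3 = 35/3 ≈ 11.667)
(V(-2, -11) - 63)*n = (-11 - 63)*(35/3) = -74*35/3 = -2590/3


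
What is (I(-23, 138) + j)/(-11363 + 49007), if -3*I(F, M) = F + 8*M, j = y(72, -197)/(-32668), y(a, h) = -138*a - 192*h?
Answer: -8849443/922315644 ≈ -0.0095948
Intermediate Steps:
y(a, h) = -192*h - 138*a
j = -6972/8167 (j = (-192*(-197) - 138*72)/(-32668) = (37824 - 9936)*(-1/32668) = 27888*(-1/32668) = -6972/8167 ≈ -0.85368)
I(F, M) = -8*M/3 - F/3 (I(F, M) = -(F + 8*M)/3 = -8*M/3 - F/3)
(I(-23, 138) + j)/(-11363 + 49007) = ((-8/3*138 - ⅓*(-23)) - 6972/8167)/(-11363 + 49007) = ((-368 + 23/3) - 6972/8167)/37644 = (-1081/3 - 6972/8167)*(1/37644) = -8849443/24501*1/37644 = -8849443/922315644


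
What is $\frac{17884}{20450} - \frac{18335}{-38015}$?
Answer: $\frac{105481101}{77740675} \approx 1.3568$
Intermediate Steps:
$\frac{17884}{20450} - \frac{18335}{-38015} = 17884 \cdot \frac{1}{20450} - - \frac{3667}{7603} = \frac{8942}{10225} + \frac{3667}{7603} = \frac{105481101}{77740675}$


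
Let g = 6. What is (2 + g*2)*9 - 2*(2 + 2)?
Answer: 118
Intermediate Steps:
(2 + g*2)*9 - 2*(2 + 2) = (2 + 6*2)*9 - 2*(2 + 2) = (2 + 12)*9 - 2*4 = 14*9 - 8 = 126 - 8 = 118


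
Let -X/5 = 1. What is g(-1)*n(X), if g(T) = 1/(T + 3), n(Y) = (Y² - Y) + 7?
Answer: 37/2 ≈ 18.500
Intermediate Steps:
X = -5 (X = -5*1 = -5)
n(Y) = 7 + Y² - Y
g(T) = 1/(3 + T)
g(-1)*n(X) = (7 + (-5)² - 1*(-5))/(3 - 1) = (7 + 25 + 5)/2 = (½)*37 = 37/2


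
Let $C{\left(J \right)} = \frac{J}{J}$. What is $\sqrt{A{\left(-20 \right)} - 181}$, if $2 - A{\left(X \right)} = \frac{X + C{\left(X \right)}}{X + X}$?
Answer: $\frac{i \sqrt{71790}}{20} \approx 13.397 i$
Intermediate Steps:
$C{\left(J \right)} = 1$
$A{\left(X \right)} = 2 - \frac{1 + X}{2 X}$ ($A{\left(X \right)} = 2 - \frac{X + 1}{X + X} = 2 - \frac{1 + X}{2 X}$)
$\sqrt{A{\left(-20 \right)} - 181} = \sqrt{\frac{-1 + 3 \left(-20\right)}{2 \left(-20\right)} - 181} = \sqrt{\frac{1}{2} \left(- \frac{1}{20}\right) \left(-1 - 60\right) - 181} = \sqrt{\frac{1}{2} \left(- \frac{1}{20}\right) \left(-61\right) - 181} = \sqrt{\frac{61}{40} - 181} = \sqrt{- \frac{7179}{40}} = \frac{i \sqrt{71790}}{20}$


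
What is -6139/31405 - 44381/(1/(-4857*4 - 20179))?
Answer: 55203654568996/31405 ≈ 1.7578e+9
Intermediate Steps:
-6139/31405 - 44381/(1/(-4857*4 - 20179)) = -6139*1/31405 - 44381/(1/(-19428 - 20179)) = -6139/31405 - 44381/(1/(-39607)) = -6139/31405 - 44381/(-1/39607) = -6139/31405 - 44381*(-39607) = -6139/31405 + 1757798267 = 55203654568996/31405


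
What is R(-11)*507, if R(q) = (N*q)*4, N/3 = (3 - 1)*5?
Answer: -669240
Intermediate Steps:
N = 30 (N = 3*((3 - 1)*5) = 3*(2*5) = 3*10 = 30)
R(q) = 120*q (R(q) = (30*q)*4 = 120*q)
R(-11)*507 = (120*(-11))*507 = -1320*507 = -669240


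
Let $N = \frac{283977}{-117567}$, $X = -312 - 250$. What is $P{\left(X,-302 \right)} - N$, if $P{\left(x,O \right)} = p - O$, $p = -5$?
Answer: $\frac{3911264}{13063} \approx 299.42$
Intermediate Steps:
$X = -562$
$N = - \frac{31553}{13063}$ ($N = 283977 \left(- \frac{1}{117567}\right) = - \frac{31553}{13063} \approx -2.4154$)
$P{\left(x,O \right)} = -5 - O$
$P{\left(X,-302 \right)} - N = \left(-5 - -302\right) - - \frac{31553}{13063} = \left(-5 + 302\right) + \frac{31553}{13063} = 297 + \frac{31553}{13063} = \frac{3911264}{13063}$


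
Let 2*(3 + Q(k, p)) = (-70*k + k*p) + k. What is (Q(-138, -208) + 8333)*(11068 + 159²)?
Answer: 997525607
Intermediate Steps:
Q(k, p) = -3 - 69*k/2 + k*p/2 (Q(k, p) = -3 + ((-70*k + k*p) + k)/2 = -3 + (-69*k + k*p)/2 = -3 + (-69*k/2 + k*p/2) = -3 - 69*k/2 + k*p/2)
(Q(-138, -208) + 8333)*(11068 + 159²) = ((-3 - 69/2*(-138) + (½)*(-138)*(-208)) + 8333)*(11068 + 159²) = ((-3 + 4761 + 14352) + 8333)*(11068 + 25281) = (19110 + 8333)*36349 = 27443*36349 = 997525607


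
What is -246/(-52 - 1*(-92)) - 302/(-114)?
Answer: -3991/1140 ≈ -3.5009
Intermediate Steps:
-246/(-52 - 1*(-92)) - 302/(-114) = -246/(-52 + 92) - 302*(-1/114) = -246/40 + 151/57 = -246*1/40 + 151/57 = -123/20 + 151/57 = -3991/1140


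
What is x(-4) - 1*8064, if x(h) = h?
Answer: -8068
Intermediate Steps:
x(-4) - 1*8064 = -4 - 1*8064 = -4 - 8064 = -8068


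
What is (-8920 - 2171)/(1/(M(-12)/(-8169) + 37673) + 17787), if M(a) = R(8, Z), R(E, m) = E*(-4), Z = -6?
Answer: -1137754592993/1824654312124 ≈ -0.62355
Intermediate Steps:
R(E, m) = -4*E
M(a) = -32 (M(a) = -4*8 = -32)
(-8920 - 2171)/(1/(M(-12)/(-8169) + 37673) + 17787) = (-8920 - 2171)/(1/(-32/(-8169) + 37673) + 17787) = -11091/(1/(-32*(-1/8169) + 37673) + 17787) = -11091/(1/(32/8169 + 37673) + 17787) = -11091/(1/(307750769/8169) + 17787) = -11091/(8169/307750769 + 17787) = -11091/5473962936372/307750769 = -11091*307750769/5473962936372 = -1137754592993/1824654312124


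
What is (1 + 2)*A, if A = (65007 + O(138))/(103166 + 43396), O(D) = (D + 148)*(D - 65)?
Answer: 85885/48854 ≈ 1.7580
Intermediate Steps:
O(D) = (-65 + D)*(148 + D) (O(D) = (148 + D)*(-65 + D) = (-65 + D)*(148 + D))
A = 85885/146562 (A = (65007 + (-9620 + 138² + 83*138))/(103166 + 43396) = (65007 + (-9620 + 19044 + 11454))/146562 = (65007 + 20878)*(1/146562) = 85885*(1/146562) = 85885/146562 ≈ 0.58600)
(1 + 2)*A = (1 + 2)*(85885/146562) = 3*(85885/146562) = 85885/48854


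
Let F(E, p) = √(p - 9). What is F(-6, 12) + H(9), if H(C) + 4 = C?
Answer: 5 + √3 ≈ 6.7320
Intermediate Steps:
H(C) = -4 + C
F(E, p) = √(-9 + p)
F(-6, 12) + H(9) = √(-9 + 12) + (-4 + 9) = √3 + 5 = 5 + √3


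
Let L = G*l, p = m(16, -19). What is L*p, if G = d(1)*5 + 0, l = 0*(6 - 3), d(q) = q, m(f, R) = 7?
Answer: 0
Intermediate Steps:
l = 0 (l = 0*3 = 0)
G = 5 (G = 1*5 + 0 = 5 + 0 = 5)
p = 7
L = 0 (L = 5*0 = 0)
L*p = 0*7 = 0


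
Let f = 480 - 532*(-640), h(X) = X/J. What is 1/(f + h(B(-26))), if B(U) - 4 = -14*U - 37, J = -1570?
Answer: 1570/535306869 ≈ 2.9329e-6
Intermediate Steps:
B(U) = -33 - 14*U (B(U) = 4 + (-14*U - 37) = 4 + (-37 - 14*U) = -33 - 14*U)
h(X) = -X/1570 (h(X) = X/(-1570) = X*(-1/1570) = -X/1570)
f = 340960 (f = 480 + 340480 = 340960)
1/(f + h(B(-26))) = 1/(340960 - (-33 - 14*(-26))/1570) = 1/(340960 - (-33 + 364)/1570) = 1/(340960 - 1/1570*331) = 1/(340960 - 331/1570) = 1/(535306869/1570) = 1570/535306869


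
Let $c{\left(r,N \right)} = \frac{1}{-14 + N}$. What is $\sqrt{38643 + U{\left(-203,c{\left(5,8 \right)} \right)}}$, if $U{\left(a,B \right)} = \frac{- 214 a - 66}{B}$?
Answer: $i \sqrt{221613} \approx 470.76 i$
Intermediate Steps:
$U{\left(a,B \right)} = \frac{-66 - 214 a}{B}$
$\sqrt{38643 + U{\left(-203,c{\left(5,8 \right)} \right)}} = \sqrt{38643 + \frac{2 \left(-33 - -21721\right)}{\frac{1}{-14 + 8}}} = \sqrt{38643 + \frac{2 \left(-33 + 21721\right)}{\frac{1}{-6}}} = \sqrt{38643 + 2 \frac{1}{- \frac{1}{6}} \cdot 21688} = \sqrt{38643 + 2 \left(-6\right) 21688} = \sqrt{38643 - 260256} = \sqrt{-221613} = i \sqrt{221613}$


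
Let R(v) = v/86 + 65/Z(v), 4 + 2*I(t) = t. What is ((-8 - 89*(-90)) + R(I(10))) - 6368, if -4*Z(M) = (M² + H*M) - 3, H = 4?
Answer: 1253563/774 ≈ 1619.6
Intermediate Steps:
Z(M) = ¾ - M - M²/4 (Z(M) = -((M² + 4*M) - 3)/4 = -(-3 + M² + 4*M)/4 = ¾ - M - M²/4)
I(t) = -2 + t/2
R(v) = 65/(¾ - v - v²/4) + v/86 (R(v) = v/86 + 65/(¾ - v - v²/4) = 65/(¾ - v - v²/4) + v/86)
((-8 - 89*(-90)) + R(I(10))) - 6368 = ((-8 - 89*(-90)) + (-22360 + (-2 + (½)*10)*(-3 + (-2 + (½)*10)² + 4*(-2 + (½)*10)))/(86*(-3 + (-2 + (½)*10)² + 4*(-2 + (½)*10)))) - 6368 = ((-8 + 8010) + (-22360 + (-2 + 5)*(-3 + (-2 + 5)² + 4*(-2 + 5)))/(86*(-3 + (-2 + 5)² + 4*(-2 + 5)))) - 6368 = (8002 + (-22360 + 3*(-3 + 3² + 4*3))/(86*(-3 + 3² + 4*3))) - 6368 = (8002 + (-22360 + 3*(-3 + 9 + 12))/(86*(-3 + 9 + 12))) - 6368 = (8002 + (1/86)*(-22360 + 3*18)/18) - 6368 = (8002 + (1/86)*(1/18)*(-22360 + 54)) - 6368 = (8002 + (1/86)*(1/18)*(-22306)) - 6368 = (8002 - 11153/774) - 6368 = 6182395/774 - 6368 = 1253563/774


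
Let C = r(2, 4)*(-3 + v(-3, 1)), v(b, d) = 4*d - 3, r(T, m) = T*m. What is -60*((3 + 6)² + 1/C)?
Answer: -19425/4 ≈ -4856.3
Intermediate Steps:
v(b, d) = -3 + 4*d
C = -16 (C = (2*4)*(-3 + (-3 + 4*1)) = 8*(-3 + (-3 + 4)) = 8*(-3 + 1) = 8*(-2) = -16)
-60*((3 + 6)² + 1/C) = -60*((3 + 6)² + 1/(-16)) = -60*(9² - 1/16) = -60*(81 - 1/16) = -60*1295/16 = -19425/4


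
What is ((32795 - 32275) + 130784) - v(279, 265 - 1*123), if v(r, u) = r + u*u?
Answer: 110861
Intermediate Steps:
v(r, u) = r + u²
((32795 - 32275) + 130784) - v(279, 265 - 1*123) = ((32795 - 32275) + 130784) - (279 + (265 - 1*123)²) = (520 + 130784) - (279 + (265 - 123)²) = 131304 - (279 + 142²) = 131304 - (279 + 20164) = 131304 - 1*20443 = 131304 - 20443 = 110861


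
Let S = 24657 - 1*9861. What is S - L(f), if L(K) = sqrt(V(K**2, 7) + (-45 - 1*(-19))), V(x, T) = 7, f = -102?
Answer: 14796 - I*sqrt(19) ≈ 14796.0 - 4.3589*I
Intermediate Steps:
S = 14796 (S = 24657 - 9861 = 14796)
L(K) = I*sqrt(19) (L(K) = sqrt(7 + (-45 - 1*(-19))) = sqrt(7 + (-45 + 19)) = sqrt(7 - 26) = sqrt(-19) = I*sqrt(19))
S - L(f) = 14796 - I*sqrt(19)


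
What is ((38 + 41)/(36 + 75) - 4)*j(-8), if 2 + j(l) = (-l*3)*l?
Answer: 70810/111 ≈ 637.93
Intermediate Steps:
j(l) = -2 - 3*l² (j(l) = -2 + (-l*3)*l = -2 + (-3*l)*l = -2 - 3*l²)
((38 + 41)/(36 + 75) - 4)*j(-8) = ((38 + 41)/(36 + 75) - 4)*(-2 - 3*(-8)²) = (79/111 - 4)*(-2 - 3*64) = (79*(1/111) - 4)*(-2 - 192) = (79/111 - 4)*(-194) = -365/111*(-194) = 70810/111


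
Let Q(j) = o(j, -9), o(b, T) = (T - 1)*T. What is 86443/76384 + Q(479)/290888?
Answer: 449144749/396771232 ≈ 1.1320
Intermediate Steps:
o(b, T) = T*(-1 + T) (o(b, T) = (-1 + T)*T = T*(-1 + T))
Q(j) = 90 (Q(j) = -9*(-1 - 9) = -9*(-10) = 90)
86443/76384 + Q(479)/290888 = 86443/76384 + 90/290888 = 86443*(1/76384) + 90*(1/290888) = 12349/10912 + 45/145444 = 449144749/396771232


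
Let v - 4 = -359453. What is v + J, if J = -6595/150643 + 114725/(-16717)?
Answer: -905217461160709/2518299031 ≈ -3.5946e+5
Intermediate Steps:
v = -359449 (v = 4 - 359453 = -359449)
J = -17392766790/2518299031 (J = -6595*1/150643 + 114725*(-1/16717) = -6595/150643 - 114725/16717 = -17392766790/2518299031 ≈ -6.9066)
v + J = -359449 - 17392766790/2518299031 = -905217461160709/2518299031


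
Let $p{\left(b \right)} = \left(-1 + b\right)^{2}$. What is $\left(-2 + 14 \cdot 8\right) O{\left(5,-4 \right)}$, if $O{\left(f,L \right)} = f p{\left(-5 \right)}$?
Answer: $19800$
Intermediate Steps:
$O{\left(f,L \right)} = 36 f$ ($O{\left(f,L \right)} = f \left(-1 - 5\right)^{2} = f \left(-6\right)^{2} = f 36 = 36 f$)
$\left(-2 + 14 \cdot 8\right) O{\left(5,-4 \right)} = \left(-2 + 14 \cdot 8\right) 36 \cdot 5 = \left(-2 + 112\right) 180 = 110 \cdot 180 = 19800$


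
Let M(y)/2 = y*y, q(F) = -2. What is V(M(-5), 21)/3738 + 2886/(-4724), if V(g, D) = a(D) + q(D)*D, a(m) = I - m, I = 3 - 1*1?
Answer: -1384504/2207289 ≈ -0.62724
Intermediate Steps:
I = 2 (I = 3 - 1 = 2)
a(m) = 2 - m
M(y) = 2*y² (M(y) = 2*(y*y) = 2*y²)
V(g, D) = 2 - 3*D (V(g, D) = (2 - D) - 2*D = 2 - 3*D)
V(M(-5), 21)/3738 + 2886/(-4724) = (2 - 3*21)/3738 + 2886/(-4724) = (2 - 63)*(1/3738) + 2886*(-1/4724) = -61*1/3738 - 1443/2362 = -61/3738 - 1443/2362 = -1384504/2207289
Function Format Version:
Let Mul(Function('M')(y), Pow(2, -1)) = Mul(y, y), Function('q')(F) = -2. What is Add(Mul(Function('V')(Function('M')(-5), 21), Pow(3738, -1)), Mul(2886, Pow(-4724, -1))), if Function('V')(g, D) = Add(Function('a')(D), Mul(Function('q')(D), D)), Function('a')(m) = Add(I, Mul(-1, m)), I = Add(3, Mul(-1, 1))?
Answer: Rational(-1384504, 2207289) ≈ -0.62724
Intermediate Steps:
I = 2 (I = Add(3, -1) = 2)
Function('a')(m) = Add(2, Mul(-1, m))
Function('M')(y) = Mul(2, Pow(y, 2)) (Function('M')(y) = Mul(2, Mul(y, y)) = Mul(2, Pow(y, 2)))
Function('V')(g, D) = Add(2, Mul(-3, D)) (Function('V')(g, D) = Add(Add(2, Mul(-1, D)), Mul(-2, D)) = Add(2, Mul(-3, D)))
Add(Mul(Function('V')(Function('M')(-5), 21), Pow(3738, -1)), Mul(2886, Pow(-4724, -1))) = Add(Mul(Add(2, Mul(-3, 21)), Pow(3738, -1)), Mul(2886, Pow(-4724, -1))) = Add(Mul(Add(2, -63), Rational(1, 3738)), Mul(2886, Rational(-1, 4724))) = Add(Mul(-61, Rational(1, 3738)), Rational(-1443, 2362)) = Add(Rational(-61, 3738), Rational(-1443, 2362)) = Rational(-1384504, 2207289)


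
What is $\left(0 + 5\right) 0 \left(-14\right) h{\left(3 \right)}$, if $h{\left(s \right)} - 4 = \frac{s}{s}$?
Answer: $0$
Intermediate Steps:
$h{\left(s \right)} = 5$ ($h{\left(s \right)} = 4 + \frac{s}{s} = 4 + 1 = 5$)
$\left(0 + 5\right) 0 \left(-14\right) h{\left(3 \right)} = \left(0 + 5\right) 0 \left(-14\right) 5 = 5 \cdot 0 \left(-14\right) 5 = 0 \left(-14\right) 5 = 0 \cdot 5 = 0$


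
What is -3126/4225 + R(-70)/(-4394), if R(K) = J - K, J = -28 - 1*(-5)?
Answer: -82451/109850 ≈ -0.75058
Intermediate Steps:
J = -23 (J = -28 + 5 = -23)
R(K) = -23 - K
-3126/4225 + R(-70)/(-4394) = -3126/4225 + (-23 - 1*(-70))/(-4394) = -3126*1/4225 + (-23 + 70)*(-1/4394) = -3126/4225 + 47*(-1/4394) = -3126/4225 - 47/4394 = -82451/109850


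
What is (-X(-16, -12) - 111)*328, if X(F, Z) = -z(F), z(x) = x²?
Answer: 47560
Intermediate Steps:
X(F, Z) = -F²
(-X(-16, -12) - 111)*328 = (-(-1)*(-16)² - 111)*328 = (-(-1)*256 - 111)*328 = (-1*(-256) - 111)*328 = (256 - 111)*328 = 145*328 = 47560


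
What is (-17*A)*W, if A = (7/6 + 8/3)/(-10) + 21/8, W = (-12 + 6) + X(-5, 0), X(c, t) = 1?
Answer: 4573/24 ≈ 190.54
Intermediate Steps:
W = -5 (W = (-12 + 6) + 1 = -6 + 1 = -5)
A = 269/120 (A = (7*(1/6) + 8*(1/3))*(-1/10) + 21*(1/8) = (7/6 + 8/3)*(-1/10) + 21/8 = (23/6)*(-1/10) + 21/8 = -23/60 + 21/8 = 269/120 ≈ 2.2417)
(-17*A)*W = -17*269/120*(-5) = -4573/120*(-5) = 4573/24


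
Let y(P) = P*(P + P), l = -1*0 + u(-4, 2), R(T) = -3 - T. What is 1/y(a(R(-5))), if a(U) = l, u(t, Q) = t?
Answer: 1/32 ≈ 0.031250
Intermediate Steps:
l = -4 (l = -1*0 - 4 = 0 - 4 = -4)
a(U) = -4
y(P) = 2*P**2 (y(P) = P*(2*P) = 2*P**2)
1/y(a(R(-5))) = 1/(2*(-4)**2) = 1/(2*16) = 1/32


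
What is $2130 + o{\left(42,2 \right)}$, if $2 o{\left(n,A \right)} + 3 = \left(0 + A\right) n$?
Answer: $\frac{4341}{2} \approx 2170.5$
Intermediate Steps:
$o{\left(n,A \right)} = - \frac{3}{2} + \frac{A n}{2}$ ($o{\left(n,A \right)} = - \frac{3}{2} + \frac{\left(0 + A\right) n}{2} = - \frac{3}{2} + \frac{A n}{2}$)
$2130 + o{\left(42,2 \right)} = 2130 - \left(\frac{3}{2} - 42\right) = 2130 + \left(- \frac{3}{2} + 42\right) = 2130 + \frac{81}{2} = \frac{4341}{2}$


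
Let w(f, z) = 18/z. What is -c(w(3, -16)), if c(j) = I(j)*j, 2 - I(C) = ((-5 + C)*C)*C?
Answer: 44937/4096 ≈ 10.971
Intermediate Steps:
I(C) = 2 - C²*(-5 + C) (I(C) = 2 - (-5 + C)*C*C = 2 - C*(-5 + C)*C = 2 - C²*(-5 + C))
c(j) = j*(2 - j³ + 5*j²) (c(j) = (2 - j³ + 5*j²)*j = j*(2 - j³ + 5*j²))
-c(w(3, -16)) = -18/(-16)*(2 - (18/(-16))³ + 5*(18/(-16))²) = -18*(-1/16)*(2 - (18*(-1/16))³ + 5*(18*(-1/16))²) = -(-9)*(2 - (-9/8)³ + 5*(-9/8)²)/8 = -(-9)*(2 - 1*(-729/512) + 5*(81/64))/8 = -(-9)*(2 + 729/512 + 405/64)/8 = -(-9)*4993/(8*512) = -1*(-44937/4096) = 44937/4096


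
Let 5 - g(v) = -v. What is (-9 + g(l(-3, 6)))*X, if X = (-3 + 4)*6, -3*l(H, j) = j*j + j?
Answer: -108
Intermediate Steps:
l(H, j) = -j/3 - j**2/3 (l(H, j) = -(j*j + j)/3 = -(j**2 + j)/3 = -(j + j**2)/3 = -j/3 - j**2/3)
X = 6 (X = 1*6 = 6)
g(v) = 5 + v (g(v) = 5 - (-1)*v = 5 + v)
(-9 + g(l(-3, 6)))*X = (-9 + (5 - 1/3*6*(1 + 6)))*6 = (-9 + (5 - 1/3*6*7))*6 = (-9 + (5 - 14))*6 = (-9 - 9)*6 = -18*6 = -108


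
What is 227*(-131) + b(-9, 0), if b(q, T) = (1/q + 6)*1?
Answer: -267580/9 ≈ -29731.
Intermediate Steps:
b(q, T) = 6 + 1/q (b(q, T) = (6 + 1/q)*1 = 6 + 1/q)
227*(-131) + b(-9, 0) = 227*(-131) + (6 + 1/(-9)) = -29737 + (6 - ⅑) = -29737 + 53/9 = -267580/9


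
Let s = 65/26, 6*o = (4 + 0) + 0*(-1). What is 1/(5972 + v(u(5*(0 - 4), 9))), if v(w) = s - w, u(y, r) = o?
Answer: 6/35843 ≈ 0.00016740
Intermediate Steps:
o = 2/3 (o = ((4 + 0) + 0*(-1))/6 = (4 + 0)/6 = (1/6)*4 = 2/3 ≈ 0.66667)
s = 5/2 (s = 65*(1/26) = 5/2 ≈ 2.5000)
u(y, r) = 2/3
v(w) = 5/2 - w
1/(5972 + v(u(5*(0 - 4), 9))) = 1/(5972 + (5/2 - 1*2/3)) = 1/(5972 + (5/2 - 2/3)) = 1/(5972 + 11/6) = 1/(35843/6) = 6/35843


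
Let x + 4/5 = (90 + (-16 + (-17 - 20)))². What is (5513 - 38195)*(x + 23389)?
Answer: -4045574052/5 ≈ -8.0911e+8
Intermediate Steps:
x = 6841/5 (x = -⅘ + (90 + (-16 + (-17 - 20)))² = -⅘ + (90 + (-16 - 37))² = -⅘ + (90 - 53)² = -⅘ + 37² = -⅘ + 1369 = 6841/5 ≈ 1368.2)
(5513 - 38195)*(x + 23389) = (5513 - 38195)*(6841/5 + 23389) = -32682*123786/5 = -4045574052/5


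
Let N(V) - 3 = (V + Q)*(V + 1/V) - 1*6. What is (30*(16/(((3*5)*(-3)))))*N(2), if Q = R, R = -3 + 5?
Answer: -224/3 ≈ -74.667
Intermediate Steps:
R = 2
Q = 2
N(V) = -3 + (2 + V)*(V + 1/V) (N(V) = 3 + ((V + 2)*(V + 1/V) - 1*6) = 3 + ((2 + V)*(V + 1/V) - 6) = 3 + (-6 + (2 + V)*(V + 1/V)) = -3 + (2 + V)*(V + 1/V))
(30*(16/(((3*5)*(-3)))))*N(2) = (30*(16/(((3*5)*(-3)))))*(-2 + 2² + 2*2 + 2/2) = (30*(16/((15*(-3)))))*(-2 + 4 + 4 + 2*(½)) = (30*(16/(-45)))*(-2 + 4 + 4 + 1) = (30*(16*(-1/45)))*7 = (30*(-16/45))*7 = -32/3*7 = -224/3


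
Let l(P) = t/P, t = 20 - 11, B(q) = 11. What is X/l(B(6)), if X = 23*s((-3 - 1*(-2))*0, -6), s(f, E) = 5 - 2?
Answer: 253/3 ≈ 84.333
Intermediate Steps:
s(f, E) = 3
t = 9
X = 69 (X = 23*3 = 69)
l(P) = 9/P
X/l(B(6)) = 69/((9/11)) = 69/((9*(1/11))) = 69/(9/11) = 69*(11/9) = 253/3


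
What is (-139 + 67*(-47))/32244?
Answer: -274/2687 ≈ -0.10197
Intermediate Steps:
(-139 + 67*(-47))/32244 = (-139 - 3149)*(1/32244) = -3288*1/32244 = -274/2687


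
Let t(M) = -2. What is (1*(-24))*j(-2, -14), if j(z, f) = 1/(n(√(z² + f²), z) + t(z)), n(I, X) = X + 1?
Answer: 8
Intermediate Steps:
n(I, X) = 1 + X
j(z, f) = 1/(-1 + z) (j(z, f) = 1/((1 + z) - 2) = 1/(-1 + z))
(1*(-24))*j(-2, -14) = (1*(-24))/(-1 - 2) = -24/(-3) = -24*(-⅓) = 8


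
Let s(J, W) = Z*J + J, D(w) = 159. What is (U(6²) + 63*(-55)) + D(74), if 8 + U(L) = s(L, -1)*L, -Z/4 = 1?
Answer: -7202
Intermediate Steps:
Z = -4 (Z = -4*1 = -4)
s(J, W) = -3*J (s(J, W) = -4*J + J = -3*J)
U(L) = -8 - 3*L² (U(L) = -8 + (-3*L)*L = -8 - 3*L²)
(U(6²) + 63*(-55)) + D(74) = ((-8 - 3*(6²)²) + 63*(-55)) + 159 = ((-8 - 3*36²) - 3465) + 159 = ((-8 - 3*1296) - 3465) + 159 = ((-8 - 3888) - 3465) + 159 = (-3896 - 3465) + 159 = -7361 + 159 = -7202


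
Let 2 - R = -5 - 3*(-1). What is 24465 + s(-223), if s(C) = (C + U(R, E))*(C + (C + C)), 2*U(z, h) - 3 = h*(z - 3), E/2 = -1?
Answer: 346635/2 ≈ 1.7332e+5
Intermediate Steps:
E = -2 (E = 2*(-1) = -2)
R = 4 (R = 2 - (-5 - 3*(-1)) = 2 - (-5 + 3) = 2 - 1*(-2) = 2 + 2 = 4)
U(z, h) = 3/2 + h*(-3 + z)/2 (U(z, h) = 3/2 + (h*(z - 3))/2 = 3/2 + (h*(-3 + z))/2 = 3/2 + h*(-3 + z)/2)
s(C) = 3*C*(1/2 + C) (s(C) = (C + (3/2 - 3/2*(-2) + (1/2)*(-2)*4))*(C + (C + C)) = (C + (3/2 + 3 - 4))*(C + 2*C) = (C + 1/2)*(3*C) = (1/2 + C)*(3*C) = 3*C*(1/2 + C))
24465 + s(-223) = 24465 + (3/2)*(-223)*(1 + 2*(-223)) = 24465 + (3/2)*(-223)*(1 - 446) = 24465 + (3/2)*(-223)*(-445) = 24465 + 297705/2 = 346635/2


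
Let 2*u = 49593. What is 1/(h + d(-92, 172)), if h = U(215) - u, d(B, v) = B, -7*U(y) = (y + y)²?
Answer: -14/718239 ≈ -1.9492e-5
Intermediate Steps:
u = 49593/2 (u = (½)*49593 = 49593/2 ≈ 24797.)
U(y) = -4*y²/7 (U(y) = -(y + y)²/7 = -4*y²/7)
h = -716951/14 (h = -4/7*215² - 1*49593/2 = -4/7*46225 - 49593/2 = -184900/7 - 49593/2 = -716951/14 ≈ -51211.)
1/(h + d(-92, 172)) = 1/(-716951/14 - 92) = 1/(-718239/14) = -14/718239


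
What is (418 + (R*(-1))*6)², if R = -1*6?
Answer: 206116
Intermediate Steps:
R = -6
(418 + (R*(-1))*6)² = (418 - 6*(-1)*6)² = (418 + 6*6)² = (418 + 36)² = 454² = 206116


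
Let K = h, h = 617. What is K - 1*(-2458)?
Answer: 3075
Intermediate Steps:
K = 617
K - 1*(-2458) = 617 - 1*(-2458) = 617 + 2458 = 3075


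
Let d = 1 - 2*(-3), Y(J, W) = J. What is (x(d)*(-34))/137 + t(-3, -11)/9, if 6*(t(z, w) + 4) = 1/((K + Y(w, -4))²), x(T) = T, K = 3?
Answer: -1032823/473472 ≈ -2.1814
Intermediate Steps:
d = 7 (d = 1 + 6 = 7)
t(z, w) = -4 + 1/(6*(3 + w)²) (t(z, w) = -4 + 1/(6*((3 + w)²)) = -4 + 1/(6*(3 + w)²))
(x(d)*(-34))/137 + t(-3, -11)/9 = (7*(-34))/137 + (-4 + 1/(6*(3 - 11)²))/9 = -238*1/137 + (-4 + (⅙)/(-8)²)*(⅑) = -238/137 + (-4 + (⅙)*(1/64))*(⅑) = -238/137 + (-4 + 1/384)*(⅑) = -238/137 - 1535/384*⅑ = -238/137 - 1535/3456 = -1032823/473472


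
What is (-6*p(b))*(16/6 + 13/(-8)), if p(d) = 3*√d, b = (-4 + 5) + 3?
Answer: -75/2 ≈ -37.500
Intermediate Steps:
b = 4 (b = 1 + 3 = 4)
(-6*p(b))*(16/6 + 13/(-8)) = (-18*√4)*(16/6 + 13/(-8)) = (-18*2)*(16*(⅙) + 13*(-⅛)) = (-6*6)*(8/3 - 13/8) = -36*25/24 = -75/2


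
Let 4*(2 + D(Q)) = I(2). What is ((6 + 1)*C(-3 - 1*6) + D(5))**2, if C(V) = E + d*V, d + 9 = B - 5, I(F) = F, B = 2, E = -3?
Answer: 2152089/4 ≈ 5.3802e+5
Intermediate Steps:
D(Q) = -3/2 (D(Q) = -2 + (1/4)*2 = -2 + 1/2 = -3/2)
d = -12 (d = -9 + (2 - 5) = -9 - 3 = -12)
C(V) = -3 - 12*V
((6 + 1)*C(-3 - 1*6) + D(5))**2 = ((6 + 1)*(-3 - 12*(-3 - 1*6)) - 3/2)**2 = (7*(-3 - 12*(-3 - 6)) - 3/2)**2 = (7*(-3 - 12*(-9)) - 3/2)**2 = (7*(-3 + 108) - 3/2)**2 = (7*105 - 3/2)**2 = (735 - 3/2)**2 = (1467/2)**2 = 2152089/4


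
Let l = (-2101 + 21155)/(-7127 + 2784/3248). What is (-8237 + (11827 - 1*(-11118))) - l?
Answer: 733812542/49883 ≈ 14711.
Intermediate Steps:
l = -133378/49883 (l = 19054/(-7127 + 2784*(1/3248)) = 19054/(-7127 + 6/7) = 19054/(-49883/7) = 19054*(-7/49883) = -133378/49883 ≈ -2.6738)
(-8237 + (11827 - 1*(-11118))) - l = (-8237 + (11827 - 1*(-11118))) - 1*(-133378/49883) = (-8237 + (11827 + 11118)) + 133378/49883 = (-8237 + 22945) + 133378/49883 = 14708 + 133378/49883 = 733812542/49883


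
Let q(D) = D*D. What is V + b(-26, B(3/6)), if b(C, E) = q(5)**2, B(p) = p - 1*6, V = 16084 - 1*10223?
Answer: 6486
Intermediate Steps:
V = 5861 (V = 16084 - 10223 = 5861)
q(D) = D**2
B(p) = -6 + p (B(p) = p - 6 = -6 + p)
b(C, E) = 625 (b(C, E) = (5**2)**2 = 25**2 = 625)
V + b(-26, B(3/6)) = 5861 + 625 = 6486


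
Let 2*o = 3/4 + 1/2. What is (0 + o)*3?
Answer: 15/8 ≈ 1.8750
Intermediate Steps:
o = 5/8 (o = (3/4 + 1/2)/2 = (3*(¼) + 1*(½))/2 = (¾ + ½)/2 = (½)*(5/4) = 5/8 ≈ 0.62500)
(0 + o)*3 = (0 + 5/8)*3 = (5/8)*3 = 15/8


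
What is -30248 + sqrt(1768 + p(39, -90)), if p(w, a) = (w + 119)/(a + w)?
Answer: -30248 + sqrt(4590510)/51 ≈ -30206.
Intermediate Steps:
p(w, a) = (119 + w)/(a + w)
-30248 + sqrt(1768 + p(39, -90)) = -30248 + sqrt(1768 + (119 + 39)/(-90 + 39)) = -30248 + sqrt(1768 + 158/(-51)) = -30248 + sqrt(1768 - 1/51*158) = -30248 + sqrt(1768 - 158/51) = -30248 + sqrt(90010/51) = -30248 + sqrt(4590510)/51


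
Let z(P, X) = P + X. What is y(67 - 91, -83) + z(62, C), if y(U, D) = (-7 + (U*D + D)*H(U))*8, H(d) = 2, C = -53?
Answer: 30497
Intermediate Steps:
y(U, D) = -56 + 16*D + 16*D*U (y(U, D) = (-7 + (U*D + D)*2)*8 = (-7 + (D*U + D)*2)*8 = (-7 + (D + D*U)*2)*8 = (-7 + (2*D + 2*D*U))*8 = (-7 + 2*D + 2*D*U)*8 = -56 + 16*D + 16*D*U)
y(67 - 91, -83) + z(62, C) = (-56 + 16*(-83) + 16*(-83)*(67 - 91)) + (62 - 53) = (-56 - 1328 + 16*(-83)*(-24)) + 9 = (-56 - 1328 + 31872) + 9 = 30488 + 9 = 30497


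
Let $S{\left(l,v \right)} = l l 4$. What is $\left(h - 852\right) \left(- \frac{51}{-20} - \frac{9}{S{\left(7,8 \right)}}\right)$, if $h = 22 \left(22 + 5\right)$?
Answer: $- \frac{158283}{245} \approx -646.05$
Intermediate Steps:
$S{\left(l,v \right)} = 4 l^{2}$ ($S{\left(l,v \right)} = l^{2} \cdot 4 = 4 l^{2}$)
$h = 594$ ($h = 22 \cdot 27 = 594$)
$\left(h - 852\right) \left(- \frac{51}{-20} - \frac{9}{S{\left(7,8 \right)}}\right) = \left(594 - 852\right) \left(- \frac{51}{-20} - \frac{9}{4 \cdot 7^{2}}\right) = \left(594 - 852\right) \left(\left(-51\right) \left(- \frac{1}{20}\right) - \frac{9}{4 \cdot 49}\right) = - 258 \left(\frac{51}{20} - \frac{9}{196}\right) = \left(-258\right) \frac{1227}{490} = - \frac{158283}{245}$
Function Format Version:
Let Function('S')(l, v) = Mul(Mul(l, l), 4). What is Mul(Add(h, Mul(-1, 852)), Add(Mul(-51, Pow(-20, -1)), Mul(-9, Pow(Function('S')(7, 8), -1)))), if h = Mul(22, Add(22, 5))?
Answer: Rational(-158283, 245) ≈ -646.05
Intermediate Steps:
Function('S')(l, v) = Mul(4, Pow(l, 2)) (Function('S')(l, v) = Mul(Pow(l, 2), 4) = Mul(4, Pow(l, 2)))
h = 594 (h = Mul(22, 27) = 594)
Mul(Add(h, Mul(-1, 852)), Add(Mul(-51, Pow(-20, -1)), Mul(-9, Pow(Function('S')(7, 8), -1)))) = Mul(Add(594, Mul(-1, 852)), Add(Mul(-51, Pow(-20, -1)), Mul(-9, Pow(Mul(4, Pow(7, 2)), -1)))) = Mul(Add(594, -852), Add(Mul(-51, Rational(-1, 20)), Mul(-9, Pow(Mul(4, 49), -1)))) = Mul(-258, Add(Rational(51, 20), Mul(-9, Pow(196, -1)))) = Mul(-258, Add(Rational(51, 20), Mul(-9, Rational(1, 196)))) = Mul(-258, Add(Rational(51, 20), Rational(-9, 196))) = Mul(-258, Rational(1227, 490)) = Rational(-158283, 245)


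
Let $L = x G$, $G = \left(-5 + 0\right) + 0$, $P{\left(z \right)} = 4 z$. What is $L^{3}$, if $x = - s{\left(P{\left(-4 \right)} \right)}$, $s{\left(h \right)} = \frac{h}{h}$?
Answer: $125$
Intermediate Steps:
$G = -5$ ($G = -5 + 0 = -5$)
$s{\left(h \right)} = 1$
$x = -1$ ($x = \left(-1\right) 1 = -1$)
$L = 5$ ($L = \left(-1\right) \left(-5\right) = 5$)
$L^{3} = 5^{3} = 125$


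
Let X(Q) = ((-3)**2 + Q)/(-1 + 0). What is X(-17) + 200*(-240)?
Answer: -47992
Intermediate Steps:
X(Q) = -9 - Q (X(Q) = (9 + Q)/(-1) = (9 + Q)*(-1) = -9 - Q)
X(-17) + 200*(-240) = (-9 - 1*(-17)) + 200*(-240) = (-9 + 17) - 48000 = 8 - 48000 = -47992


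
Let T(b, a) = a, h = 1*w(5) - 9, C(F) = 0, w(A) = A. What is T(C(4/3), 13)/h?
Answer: -13/4 ≈ -3.2500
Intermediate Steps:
h = -4 (h = 1*5 - 9 = 5 - 9 = -4)
T(C(4/3), 13)/h = 13/(-4) = 13*(-1/4) = -13/4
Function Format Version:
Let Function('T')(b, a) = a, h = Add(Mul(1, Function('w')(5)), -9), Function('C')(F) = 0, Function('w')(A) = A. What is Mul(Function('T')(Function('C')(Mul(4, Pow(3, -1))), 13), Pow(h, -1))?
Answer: Rational(-13, 4) ≈ -3.2500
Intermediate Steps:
h = -4 (h = Add(Mul(1, 5), -9) = Add(5, -9) = -4)
Mul(Function('T')(Function('C')(Mul(4, Pow(3, -1))), 13), Pow(h, -1)) = Mul(13, Pow(-4, -1)) = Mul(13, Rational(-1, 4)) = Rational(-13, 4)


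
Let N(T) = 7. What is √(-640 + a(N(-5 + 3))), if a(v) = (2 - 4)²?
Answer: 2*I*√159 ≈ 25.219*I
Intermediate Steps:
a(v) = 4 (a(v) = (-2)² = 4)
√(-640 + a(N(-5 + 3))) = √(-640 + 4) = √(-636) = 2*I*√159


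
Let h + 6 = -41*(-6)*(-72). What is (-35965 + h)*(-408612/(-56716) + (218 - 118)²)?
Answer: -7617196449499/14179 ≈ -5.3722e+8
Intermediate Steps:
h = -17718 (h = -6 - 41*(-6)*(-72) = -6 + 246*(-72) = -6 - 17712 = -17718)
(-35965 + h)*(-408612/(-56716) + (218 - 118)²) = (-35965 - 17718)*(-408612/(-56716) + (218 - 118)²) = -53683*(-408612*(-1/56716) + 100²) = -53683*(102153/14179 + 10000) = -53683*141892153/14179 = -7617196449499/14179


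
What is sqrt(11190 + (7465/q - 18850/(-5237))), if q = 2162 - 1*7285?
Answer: sqrt(8056141400311794285)/26829151 ≈ 105.79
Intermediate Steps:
q = -5123 (q = 2162 - 7285 = -5123)
sqrt(11190 + (7465/q - 18850/(-5237))) = sqrt(11190 + (7465/(-5123) - 18850/(-5237))) = sqrt(11190 + (7465*(-1/5123) - 18850*(-1/5237))) = sqrt(11190 + (-7465/5123 + 18850/5237)) = sqrt(11190 + 57474345/26829151) = sqrt(300275674035/26829151) = sqrt(8056141400311794285)/26829151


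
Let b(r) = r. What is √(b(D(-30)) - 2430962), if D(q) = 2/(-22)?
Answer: I*√294146413/11 ≈ 1559.2*I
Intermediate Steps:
D(q) = -1/11 (D(q) = 2*(-1/22) = -1/11)
√(b(D(-30)) - 2430962) = √(-1/11 - 2430962) = √(-26740583/11) = I*√294146413/11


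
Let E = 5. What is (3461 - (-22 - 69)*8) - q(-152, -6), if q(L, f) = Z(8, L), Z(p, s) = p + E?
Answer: 4176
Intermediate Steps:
Z(p, s) = 5 + p (Z(p, s) = p + 5 = 5 + p)
q(L, f) = 13 (q(L, f) = 5 + 8 = 13)
(3461 - (-22 - 69)*8) - q(-152, -6) = (3461 - (-22 - 69)*8) - 1*13 = (3461 - (-91)*8) - 13 = (3461 - 1*(-728)) - 13 = (3461 + 728) - 13 = 4189 - 13 = 4176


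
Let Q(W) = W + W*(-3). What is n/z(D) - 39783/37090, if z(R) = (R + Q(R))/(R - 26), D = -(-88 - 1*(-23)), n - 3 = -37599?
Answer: 836621601/37090 ≈ 22557.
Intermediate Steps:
n = -37596 (n = 3 - 37599 = -37596)
D = 65 (D = -(-88 + 23) = -1*(-65) = 65)
Q(W) = -2*W (Q(W) = W - 3*W = -2*W)
z(R) = -R/(-26 + R) (z(R) = (R - 2*R)/(R - 26) = (-R)/(-26 + R) = -R/(-26 + R))
n/z(D) - 39783/37090 = -37596/((-1*65/(-26 + 65))) - 39783/37090 = -37596/((-1*65/39)) - 39783*1/37090 = -37596/((-1*65*1/39)) - 39783/37090 = -37596/(-5/3) - 39783/37090 = -37596*(-⅗) - 39783/37090 = 112788/5 - 39783/37090 = 836621601/37090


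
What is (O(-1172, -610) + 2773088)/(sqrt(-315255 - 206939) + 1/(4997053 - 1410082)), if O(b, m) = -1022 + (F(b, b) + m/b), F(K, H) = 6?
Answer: 5826799432138587/3937179584577013316830 - 20900560585897579549977*I*sqrt(522194)/3937179584577013316830 ≈ 1.4799e-6 - 3836.1*I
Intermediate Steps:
O(b, m) = -1016 + m/b (O(b, m) = -1022 + (6 + m/b) = -1016 + m/b)
(O(-1172, -610) + 2773088)/(sqrt(-315255 - 206939) + 1/(4997053 - 1410082)) = ((-1016 - 610/(-1172)) + 2773088)/(sqrt(-315255 - 206939) + 1/(4997053 - 1410082)) = ((-1016 - 610*(-1/1172)) + 2773088)/(sqrt(-522194) + 1/3586971) = ((-1016 + 305/586) + 2773088)/(I*sqrt(522194) + 1/3586971) = (-595071/586 + 2773088)/(1/3586971 + I*sqrt(522194)) = 1624434497/(586*(1/3586971 + I*sqrt(522194)))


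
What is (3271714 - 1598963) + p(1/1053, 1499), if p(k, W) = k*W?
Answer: 1761408302/1053 ≈ 1.6728e+6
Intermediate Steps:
p(k, W) = W*k
(3271714 - 1598963) + p(1/1053, 1499) = (3271714 - 1598963) + 1499/1053 = 1672751 + 1499*(1/1053) = 1672751 + 1499/1053 = 1761408302/1053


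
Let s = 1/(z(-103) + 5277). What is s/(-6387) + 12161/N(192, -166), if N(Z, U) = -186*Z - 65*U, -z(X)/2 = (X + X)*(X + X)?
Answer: -6182327250743/12669678510330 ≈ -0.48796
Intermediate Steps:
z(X) = -8*X**2 (z(X) = -2*(X + X)*(X + X) = -2*2*X*2*X = -8*X**2)
s = -1/79595 (s = 1/(-8*(-103)**2 + 5277) = 1/(-8*10609 + 5277) = 1/(-84872 + 5277) = 1/(-79595) = -1/79595 ≈ -1.2564e-5)
s/(-6387) + 12161/N(192, -166) = -1/79595/(-6387) + 12161/(-186*192 - 65*(-166)) = -1/79595*(-1/6387) + 12161/(-35712 + 10790) = 1/508373265 + 12161/(-24922) = 1/508373265 + 12161*(-1/24922) = 1/508373265 - 12161/24922 = -6182327250743/12669678510330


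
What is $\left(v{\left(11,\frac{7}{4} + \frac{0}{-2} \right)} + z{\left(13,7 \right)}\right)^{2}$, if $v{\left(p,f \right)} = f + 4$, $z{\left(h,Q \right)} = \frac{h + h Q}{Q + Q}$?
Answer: $\frac{136161}{784} \approx 173.67$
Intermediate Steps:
$z{\left(h,Q \right)} = \frac{h + Q h}{2 Q}$
$v{\left(p,f \right)} = 4 + f$
$\left(v{\left(11,\frac{7}{4} + \frac{0}{-2} \right)} + z{\left(13,7 \right)}\right)^{2} = \left(\left(4 + \left(\frac{7}{4} + \frac{0}{-2}\right)\right) + \frac{1}{2} \cdot 13 \cdot \frac{1}{7} \left(1 + 7\right)\right)^{2} = \left(\left(4 + \left(7 \cdot \frac{1}{4} + 0 \left(- \frac{1}{2}\right)\right)\right) + \frac{1}{2} \cdot 13 \cdot \frac{1}{7} \cdot 8\right)^{2} = \left(\left(4 + \left(\frac{7}{4} + 0\right)\right) + \frac{52}{7}\right)^{2} = \left(\left(4 + \frac{7}{4}\right) + \frac{52}{7}\right)^{2} = \left(\frac{23}{4} + \frac{52}{7}\right)^{2} = \left(\frac{369}{28}\right)^{2} = \frac{136161}{784}$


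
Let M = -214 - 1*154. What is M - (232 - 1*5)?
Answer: -595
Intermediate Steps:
M = -368 (M = -214 - 154 = -368)
M - (232 - 1*5) = -368 - (232 - 1*5) = -368 - (232 - 5) = -368 - 1*227 = -368 - 227 = -595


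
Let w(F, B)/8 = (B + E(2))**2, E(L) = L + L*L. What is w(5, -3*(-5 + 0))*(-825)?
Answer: -2910600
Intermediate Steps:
E(L) = L + L**2
w(F, B) = 8*(6 + B)**2 (w(F, B) = 8*(B + 2*(1 + 2))**2 = 8*(B + 2*3)**2 = 8*(B + 6)**2 = 8*(6 + B)**2)
w(5, -3*(-5 + 0))*(-825) = (8*(6 - 3*(-5 + 0))**2)*(-825) = (8*(6 - 3*(-5))**2)*(-825) = (8*(6 + 15)**2)*(-825) = (8*21**2)*(-825) = (8*441)*(-825) = 3528*(-825) = -2910600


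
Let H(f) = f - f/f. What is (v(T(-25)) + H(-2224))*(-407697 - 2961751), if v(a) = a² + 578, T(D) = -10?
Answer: 5212536056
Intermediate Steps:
v(a) = 578 + a²
H(f) = -1 + f (H(f) = f - 1*1 = f - 1 = -1 + f)
(v(T(-25)) + H(-2224))*(-407697 - 2961751) = ((578 + (-10)²) + (-1 - 2224))*(-407697 - 2961751) = ((578 + 100) - 2225)*(-3369448) = (678 - 2225)*(-3369448) = -1547*(-3369448) = 5212536056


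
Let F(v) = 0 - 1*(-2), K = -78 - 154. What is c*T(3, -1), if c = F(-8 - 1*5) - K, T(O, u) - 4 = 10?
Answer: 3276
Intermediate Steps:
T(O, u) = 14 (T(O, u) = 4 + 10 = 14)
K = -232
F(v) = 2 (F(v) = 0 + 2 = 2)
c = 234 (c = 2 - 1*(-232) = 2 + 232 = 234)
c*T(3, -1) = 234*14 = 3276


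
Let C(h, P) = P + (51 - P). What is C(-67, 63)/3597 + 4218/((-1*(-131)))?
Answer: 5059609/157069 ≈ 32.213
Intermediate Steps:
C(h, P) = 51
C(-67, 63)/3597 + 4218/((-1*(-131))) = 51/3597 + 4218/((-1*(-131))) = 51*(1/3597) + 4218/131 = 17/1199 + 4218*(1/131) = 17/1199 + 4218/131 = 5059609/157069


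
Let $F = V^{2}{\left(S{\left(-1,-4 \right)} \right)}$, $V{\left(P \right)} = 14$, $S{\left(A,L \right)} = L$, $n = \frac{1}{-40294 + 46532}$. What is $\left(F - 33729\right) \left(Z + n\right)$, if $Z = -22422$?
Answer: $\frac{4690208230855}{6238} \approx 7.5188 \cdot 10^{8}$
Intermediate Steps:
$n = \frac{1}{6238} \approx 0.00016031$
$F = 196$ ($F = 14^{2} = 196$)
$\left(F - 33729\right) \left(Z + n\right) = \left(196 - 33729\right) \left(-22422 + \frac{1}{6238}\right) = \left(-33533\right) \left(- \frac{139868435}{6238}\right) = \frac{4690208230855}{6238}$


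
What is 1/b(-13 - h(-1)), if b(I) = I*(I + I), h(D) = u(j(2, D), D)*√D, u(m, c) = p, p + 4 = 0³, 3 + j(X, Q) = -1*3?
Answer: 153/68450 + 52*I/34225 ≈ 0.0022352 + 0.0015194*I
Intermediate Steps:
j(X, Q) = -6 (j(X, Q) = -3 - 1*3 = -3 - 3 = -6)
p = -4 (p = -4 + 0³ = -4 + 0 = -4)
u(m, c) = -4
h(D) = -4*√D
b(I) = 2*I² (b(I) = I*(2*I) = 2*I²)
1/b(-13 - h(-1)) = 1/(2*(-13 - (-4)*√(-1))²) = 1/(2*(-13 - (-4)*I)²) = 1/(2*(-13 + 4*I)²)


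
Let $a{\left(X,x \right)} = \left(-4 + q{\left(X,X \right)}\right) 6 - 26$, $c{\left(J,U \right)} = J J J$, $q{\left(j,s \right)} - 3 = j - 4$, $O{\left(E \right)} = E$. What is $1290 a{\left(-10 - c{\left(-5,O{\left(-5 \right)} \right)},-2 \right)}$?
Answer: $817860$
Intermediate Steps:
$q{\left(j,s \right)} = -1 + j$ ($q{\left(j,s \right)} = 3 + \left(j - 4\right) = 3 + \left(-4 + j\right) = -1 + j$)
$c{\left(J,U \right)} = J^{3}$ ($c{\left(J,U \right)} = J^{2} J = J^{3}$)
$a{\left(X,x \right)} = -56 + 6 X$ ($a{\left(X,x \right)} = \left(-4 + \left(-1 + X\right)\right) 6 - 26 = \left(-5 + X\right) 6 - 26 = \left(-30 + 6 X\right) - 26 = -56 + 6 X$)
$1290 a{\left(-10 - c{\left(-5,O{\left(-5 \right)} \right)},-2 \right)} = 1290 \left(-56 + 6 \left(-10 - \left(-5\right)^{3}\right)\right) = 1290 \left(-56 + 6 \left(-10 - -125\right)\right) = 1290 \left(-56 + 6 \left(-10 + 125\right)\right) = 1290 \left(-56 + 6 \cdot 115\right) = 1290 \left(-56 + 690\right) = 1290 \cdot 634 = 817860$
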